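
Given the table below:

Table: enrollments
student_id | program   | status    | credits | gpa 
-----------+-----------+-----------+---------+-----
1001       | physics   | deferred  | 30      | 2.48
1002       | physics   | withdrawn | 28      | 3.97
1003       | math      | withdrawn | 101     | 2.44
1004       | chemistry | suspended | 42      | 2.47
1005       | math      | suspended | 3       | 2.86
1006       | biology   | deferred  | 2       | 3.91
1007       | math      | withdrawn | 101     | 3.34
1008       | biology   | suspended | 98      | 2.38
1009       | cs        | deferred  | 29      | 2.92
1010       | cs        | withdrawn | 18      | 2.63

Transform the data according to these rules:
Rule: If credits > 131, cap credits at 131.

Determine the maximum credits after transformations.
101

Step 1: Original maximum credits = 101
Step 2: Check cap of 131 against maximum
Step 3: No records exceed the cap (max 101 <= cap 131), so no capping applies
Step 4: Maximum after transformation = 101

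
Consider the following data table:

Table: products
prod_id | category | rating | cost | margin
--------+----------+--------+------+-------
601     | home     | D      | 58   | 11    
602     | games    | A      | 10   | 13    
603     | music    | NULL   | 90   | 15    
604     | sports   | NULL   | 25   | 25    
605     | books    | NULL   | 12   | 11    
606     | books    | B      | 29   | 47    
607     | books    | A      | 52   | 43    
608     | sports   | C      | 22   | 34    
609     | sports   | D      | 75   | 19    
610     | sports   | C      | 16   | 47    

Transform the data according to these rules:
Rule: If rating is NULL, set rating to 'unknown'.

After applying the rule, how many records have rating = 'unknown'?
3

Step 1: Count records where rating IS NULL
Step 2: Found 3 records with NULL rating
Step 3: These records will have rating set to 'unknown'
Step 4: Records already having rating = 'unknown': 0
Step 5: Answer: 3 + 0 = 3 records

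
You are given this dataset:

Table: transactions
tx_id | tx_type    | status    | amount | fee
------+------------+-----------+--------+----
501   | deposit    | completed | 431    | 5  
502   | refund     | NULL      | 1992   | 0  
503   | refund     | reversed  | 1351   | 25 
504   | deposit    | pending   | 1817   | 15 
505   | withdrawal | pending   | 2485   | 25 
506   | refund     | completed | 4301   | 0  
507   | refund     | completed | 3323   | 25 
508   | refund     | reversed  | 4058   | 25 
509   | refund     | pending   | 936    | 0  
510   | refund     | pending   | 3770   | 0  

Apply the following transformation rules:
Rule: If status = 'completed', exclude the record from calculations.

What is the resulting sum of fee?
90

Step 1: Identify records where status = 'completed'
Step 2: The excluded records sum to 30
Step 3: Original total fee = 120
Step 4: Remaining total = 120 - 30 = 90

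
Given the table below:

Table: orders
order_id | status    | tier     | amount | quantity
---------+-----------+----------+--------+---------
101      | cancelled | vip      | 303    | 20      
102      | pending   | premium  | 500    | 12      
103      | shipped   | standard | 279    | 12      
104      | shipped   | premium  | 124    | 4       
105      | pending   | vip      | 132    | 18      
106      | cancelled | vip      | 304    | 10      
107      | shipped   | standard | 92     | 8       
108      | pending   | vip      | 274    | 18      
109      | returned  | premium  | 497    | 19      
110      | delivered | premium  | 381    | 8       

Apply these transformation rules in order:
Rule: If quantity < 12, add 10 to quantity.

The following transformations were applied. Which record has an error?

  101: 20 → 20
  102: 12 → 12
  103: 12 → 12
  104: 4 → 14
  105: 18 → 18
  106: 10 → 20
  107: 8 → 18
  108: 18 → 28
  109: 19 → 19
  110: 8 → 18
Record 108 has an error. The correct transformed value should be 18, not 28.

Step 1: Check each record against the rule
Step 2: Record 108 has quantity = 18
Step 3: Since 18 >= 12, the bonus should not have been applied
Step 4: Correct value = 18, but claimed value = 28
Conclusion: Record 108 has the error.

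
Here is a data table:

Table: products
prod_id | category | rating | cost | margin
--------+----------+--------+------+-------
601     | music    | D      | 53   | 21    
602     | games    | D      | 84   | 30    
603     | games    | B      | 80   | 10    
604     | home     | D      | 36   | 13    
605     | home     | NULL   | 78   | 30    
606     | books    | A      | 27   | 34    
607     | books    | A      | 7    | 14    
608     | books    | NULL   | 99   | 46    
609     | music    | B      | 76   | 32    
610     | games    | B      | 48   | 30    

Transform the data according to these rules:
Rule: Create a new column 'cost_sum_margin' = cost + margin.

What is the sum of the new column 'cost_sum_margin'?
848

Step 1: For each record, compute cost + margin
Example calculations:
  53 + 21 = 74
  84 + 30 = 114
  80 + 10 = 90
  ...
Step 2: Sum all derived values
Step 3: Total = 848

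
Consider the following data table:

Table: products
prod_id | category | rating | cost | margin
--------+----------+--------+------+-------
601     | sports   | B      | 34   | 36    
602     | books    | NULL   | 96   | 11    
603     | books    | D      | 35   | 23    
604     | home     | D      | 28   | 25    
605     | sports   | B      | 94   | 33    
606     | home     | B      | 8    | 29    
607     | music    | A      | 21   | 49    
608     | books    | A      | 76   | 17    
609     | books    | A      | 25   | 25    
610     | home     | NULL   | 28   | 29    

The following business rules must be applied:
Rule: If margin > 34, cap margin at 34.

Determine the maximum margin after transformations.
34

Step 1: Original maximum margin = 49
Step 2: Apply cap at 34
Step 3: 2 records had margin > 34 and were capped
Step 4: Maximum after transformation = 34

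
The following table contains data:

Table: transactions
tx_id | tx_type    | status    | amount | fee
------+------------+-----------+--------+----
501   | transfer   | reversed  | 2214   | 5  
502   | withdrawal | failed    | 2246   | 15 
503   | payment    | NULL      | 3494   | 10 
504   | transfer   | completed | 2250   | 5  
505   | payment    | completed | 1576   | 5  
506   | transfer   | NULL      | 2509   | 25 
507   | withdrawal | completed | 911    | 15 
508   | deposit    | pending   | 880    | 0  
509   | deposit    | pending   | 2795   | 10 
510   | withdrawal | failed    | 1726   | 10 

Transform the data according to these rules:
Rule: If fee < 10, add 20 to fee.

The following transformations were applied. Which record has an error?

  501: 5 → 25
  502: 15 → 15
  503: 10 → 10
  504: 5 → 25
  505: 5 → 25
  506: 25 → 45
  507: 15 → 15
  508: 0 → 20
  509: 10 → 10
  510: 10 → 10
Record 506 has an error. The correct transformed value should be 25, not 45.

Step 1: Check each record against the rule
Step 2: Record 506 has fee = 25
Step 3: Since 25 >= 10, the bonus should not have been applied
Step 4: Correct value = 25, but claimed value = 45
Conclusion: Record 506 has the error.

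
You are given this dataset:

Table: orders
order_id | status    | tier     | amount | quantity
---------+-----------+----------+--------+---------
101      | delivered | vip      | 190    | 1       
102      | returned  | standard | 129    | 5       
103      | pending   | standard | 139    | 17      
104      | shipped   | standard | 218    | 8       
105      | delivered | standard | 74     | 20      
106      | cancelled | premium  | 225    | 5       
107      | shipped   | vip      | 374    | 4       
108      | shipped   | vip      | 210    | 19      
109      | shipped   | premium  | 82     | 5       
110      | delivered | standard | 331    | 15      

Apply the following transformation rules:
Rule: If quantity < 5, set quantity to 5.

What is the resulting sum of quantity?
104

Step 1: 2 records have quantity < 5
Step 2: These records originally summed to 5
Step 3: After setting to minimum: 2 × 5 = 10
Step 4: Unaffected records sum: 94
Step 5: Final sum = 10 + 94 = 104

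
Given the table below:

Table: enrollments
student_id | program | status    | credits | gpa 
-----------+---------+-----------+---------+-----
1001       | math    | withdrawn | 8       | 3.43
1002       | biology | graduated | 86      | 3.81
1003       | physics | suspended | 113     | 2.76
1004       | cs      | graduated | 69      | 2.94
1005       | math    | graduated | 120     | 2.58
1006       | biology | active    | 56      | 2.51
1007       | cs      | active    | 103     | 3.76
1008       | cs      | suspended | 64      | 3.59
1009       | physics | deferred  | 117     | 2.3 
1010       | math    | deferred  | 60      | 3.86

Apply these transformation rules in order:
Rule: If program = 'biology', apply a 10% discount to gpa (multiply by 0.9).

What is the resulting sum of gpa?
30.91

Step 1: Records with program = 'biology' have total gpa = 6.32
Step 2: Apply multiplier: 6.32 × 0.9 = 5.69
Step 3: Other records total: 25.22
Step 4: Final sum = 5.69 + 25.22 = 30.91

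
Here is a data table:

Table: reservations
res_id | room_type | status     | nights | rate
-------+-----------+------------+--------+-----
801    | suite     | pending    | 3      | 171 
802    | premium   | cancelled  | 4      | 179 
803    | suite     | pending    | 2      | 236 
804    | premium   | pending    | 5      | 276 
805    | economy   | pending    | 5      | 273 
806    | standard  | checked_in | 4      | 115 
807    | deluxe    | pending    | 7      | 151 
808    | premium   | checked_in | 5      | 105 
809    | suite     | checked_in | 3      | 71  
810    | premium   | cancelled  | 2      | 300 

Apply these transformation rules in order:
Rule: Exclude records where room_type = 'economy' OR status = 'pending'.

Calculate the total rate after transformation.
770

Step 1: Find records where room_type = 'economy' OR status = 'pending'
Step 2: 5 records match, summing to 1107
Step 3: Original sum: 1877
Step 4: Remaining sum = 1877 - 1107 = 770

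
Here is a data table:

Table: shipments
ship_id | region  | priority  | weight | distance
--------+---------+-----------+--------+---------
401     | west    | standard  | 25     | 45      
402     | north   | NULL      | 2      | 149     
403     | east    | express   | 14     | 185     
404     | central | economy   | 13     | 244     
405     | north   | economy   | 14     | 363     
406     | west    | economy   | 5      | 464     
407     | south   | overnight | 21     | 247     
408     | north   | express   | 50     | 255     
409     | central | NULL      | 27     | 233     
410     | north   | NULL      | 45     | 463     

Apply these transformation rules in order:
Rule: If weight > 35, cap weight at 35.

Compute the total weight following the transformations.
191

Step 1: 2 records have weight > 35
Step 2: These records originally summed to 95
Step 3: After capping: 2 × 35 = 70
Step 4: Unaffected records sum: 121
Step 5: Final sum = 70 + 121 = 191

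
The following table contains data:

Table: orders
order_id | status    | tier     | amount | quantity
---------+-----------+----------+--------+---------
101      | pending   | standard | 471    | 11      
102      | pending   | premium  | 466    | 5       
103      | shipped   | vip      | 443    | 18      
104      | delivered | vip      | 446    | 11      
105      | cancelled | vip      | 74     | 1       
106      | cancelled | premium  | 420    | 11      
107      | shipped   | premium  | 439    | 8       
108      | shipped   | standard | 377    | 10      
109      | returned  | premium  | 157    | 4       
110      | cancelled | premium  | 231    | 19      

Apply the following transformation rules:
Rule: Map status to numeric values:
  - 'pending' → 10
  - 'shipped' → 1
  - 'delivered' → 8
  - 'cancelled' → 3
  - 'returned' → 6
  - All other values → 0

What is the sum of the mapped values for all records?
46

Step 1: Apply mapping to each record
Step 2: Count by status:
  'pending': 2 records × 10 = 20
  'shipped': 3 records × 1 = 3
  'delivered': 1 records × 8 = 8
  'cancelled': 3 records × 3 = 9
  'returned': 1 records × 6 = 6
Step 3: Sum all mapped values = 46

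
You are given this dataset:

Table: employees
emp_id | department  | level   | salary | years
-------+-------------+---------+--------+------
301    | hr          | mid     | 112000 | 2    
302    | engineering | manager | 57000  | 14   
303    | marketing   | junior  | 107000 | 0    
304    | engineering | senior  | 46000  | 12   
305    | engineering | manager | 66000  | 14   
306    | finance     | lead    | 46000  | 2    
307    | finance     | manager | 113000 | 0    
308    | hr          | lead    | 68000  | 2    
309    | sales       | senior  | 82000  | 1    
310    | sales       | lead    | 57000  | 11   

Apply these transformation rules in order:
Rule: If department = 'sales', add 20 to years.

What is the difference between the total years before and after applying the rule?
40

Step 1: Original sum of years = 58
Step 2: 2 records have department = 'sales'
Step 3: Each affected record changes by 20
Step 4: Total change = 2 × 20 = 40
Step 5: New sum = 58 + 40 = 98
Step 6: Difference = |98 - 58| = 40
        (Sum increased by 40)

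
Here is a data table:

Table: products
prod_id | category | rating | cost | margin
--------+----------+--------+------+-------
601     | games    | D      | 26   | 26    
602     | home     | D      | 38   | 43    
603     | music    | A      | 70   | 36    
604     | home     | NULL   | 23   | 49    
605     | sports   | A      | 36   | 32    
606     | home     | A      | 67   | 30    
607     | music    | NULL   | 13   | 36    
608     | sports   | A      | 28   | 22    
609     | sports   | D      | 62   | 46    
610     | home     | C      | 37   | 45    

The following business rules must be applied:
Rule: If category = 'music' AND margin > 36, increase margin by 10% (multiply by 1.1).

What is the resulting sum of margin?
365

Step 1: Find records where category = 'music' AND margin > 36
Step 2: 0 records match, summing to 0
Step 3: After multiplier: 0 × 1.1 = 0.0
Step 4: Unaffected records sum: 365
Step 5: Final sum = 0.0 + 365 = 365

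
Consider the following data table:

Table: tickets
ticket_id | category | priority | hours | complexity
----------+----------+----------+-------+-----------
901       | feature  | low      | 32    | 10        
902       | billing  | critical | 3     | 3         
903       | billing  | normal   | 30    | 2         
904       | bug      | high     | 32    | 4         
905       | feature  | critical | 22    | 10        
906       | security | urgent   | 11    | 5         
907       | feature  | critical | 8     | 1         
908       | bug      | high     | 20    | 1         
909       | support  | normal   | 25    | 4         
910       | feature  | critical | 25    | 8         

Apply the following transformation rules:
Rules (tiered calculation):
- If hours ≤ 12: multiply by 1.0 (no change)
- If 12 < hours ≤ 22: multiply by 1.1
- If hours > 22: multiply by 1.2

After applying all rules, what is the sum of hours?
241.0

Step 1: Tier 1 (hours ≤ 12): 3 records, sum = 22 × 1.0 = 22.0
Step 2: Tier 2 (12 < hours ≤ 22): 2 records, sum = 42 × 1.1 = 46.2
Step 3: Tier 3 (hours > 22): 5 records, sum = 144 × 1.2 = 172.8
Step 4: Final sum = 22.0 + 46.2 + 172.8 = 241.0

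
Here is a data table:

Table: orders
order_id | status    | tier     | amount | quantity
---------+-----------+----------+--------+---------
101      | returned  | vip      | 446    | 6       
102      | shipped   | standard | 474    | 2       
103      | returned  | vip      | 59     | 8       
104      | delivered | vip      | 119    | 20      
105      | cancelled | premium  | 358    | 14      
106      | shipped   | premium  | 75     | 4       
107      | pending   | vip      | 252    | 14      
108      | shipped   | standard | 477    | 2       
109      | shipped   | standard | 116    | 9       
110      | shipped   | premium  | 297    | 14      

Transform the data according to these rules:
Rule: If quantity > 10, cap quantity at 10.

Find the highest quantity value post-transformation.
10

Step 1: Original maximum quantity = 20
Step 2: Apply cap at 10
Step 3: 4 records had quantity > 10 and were capped
Step 4: Maximum after transformation = 10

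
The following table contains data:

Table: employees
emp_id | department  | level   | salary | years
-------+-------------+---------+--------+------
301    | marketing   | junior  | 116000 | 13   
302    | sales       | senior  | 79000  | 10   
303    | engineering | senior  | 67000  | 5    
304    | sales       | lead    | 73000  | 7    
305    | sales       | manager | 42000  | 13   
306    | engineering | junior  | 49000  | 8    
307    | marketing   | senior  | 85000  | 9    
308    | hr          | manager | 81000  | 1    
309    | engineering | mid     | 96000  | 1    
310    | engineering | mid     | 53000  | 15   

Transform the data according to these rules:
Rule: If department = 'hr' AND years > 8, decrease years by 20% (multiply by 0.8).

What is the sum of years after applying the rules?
82

Step 1: Find records where department = 'hr' AND years > 8
Step 2: 0 records match, summing to 0
Step 3: After multiplier: 0 × 0.8 = 0.0
Step 4: Unaffected records sum: 82
Step 5: Final sum = 0.0 + 82 = 82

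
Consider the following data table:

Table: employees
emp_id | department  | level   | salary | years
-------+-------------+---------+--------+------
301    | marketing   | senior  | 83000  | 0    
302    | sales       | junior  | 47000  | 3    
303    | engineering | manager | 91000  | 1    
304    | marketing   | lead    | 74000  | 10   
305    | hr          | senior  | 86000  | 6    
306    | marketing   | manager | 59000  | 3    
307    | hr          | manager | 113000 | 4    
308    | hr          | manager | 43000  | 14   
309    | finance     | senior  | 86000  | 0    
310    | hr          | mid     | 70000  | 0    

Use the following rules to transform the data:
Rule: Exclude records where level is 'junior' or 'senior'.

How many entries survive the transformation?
6

Step 1: Count records to exclude
  - 1 (junior) + 3 (senior) = 4 records
Step 2: Total records: 10
Step 3: Remaining = 10 - 4 = 6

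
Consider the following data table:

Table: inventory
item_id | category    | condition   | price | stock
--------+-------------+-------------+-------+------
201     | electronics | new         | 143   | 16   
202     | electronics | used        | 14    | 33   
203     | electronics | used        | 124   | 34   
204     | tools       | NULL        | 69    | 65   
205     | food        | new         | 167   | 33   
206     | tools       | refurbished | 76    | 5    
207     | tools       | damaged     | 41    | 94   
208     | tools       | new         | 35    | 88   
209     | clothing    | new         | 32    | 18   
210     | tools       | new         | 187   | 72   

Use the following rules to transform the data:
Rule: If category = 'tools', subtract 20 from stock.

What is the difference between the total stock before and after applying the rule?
100

Step 1: Original sum of stock = 458
Step 2: 5 records have category = 'tools'
Step 3: Each affected record changes by -20
Step 4: Total change = 5 × -20 = -100
Step 5: New sum = 458 + -100 = 358
Step 6: Difference = |358 - 458| = 100
        (Sum decreased by 100)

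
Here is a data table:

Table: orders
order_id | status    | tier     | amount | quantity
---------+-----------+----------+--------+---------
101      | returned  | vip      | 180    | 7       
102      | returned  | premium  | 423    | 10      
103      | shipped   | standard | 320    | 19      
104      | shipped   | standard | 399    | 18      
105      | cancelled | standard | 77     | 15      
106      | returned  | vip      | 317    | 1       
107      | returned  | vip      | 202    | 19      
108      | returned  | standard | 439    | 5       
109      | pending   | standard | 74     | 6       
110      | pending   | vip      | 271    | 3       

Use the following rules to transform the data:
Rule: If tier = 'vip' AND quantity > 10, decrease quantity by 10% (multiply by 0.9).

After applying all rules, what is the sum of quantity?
101.1

Step 1: Find records where tier = 'vip' AND quantity > 10
Step 2: 1 records match, summing to 19
Step 3: After multiplier: 19 × 0.9 = 17.1
Step 4: Unaffected records sum: 84
Step 5: Final sum = 17.1 + 84 = 101.1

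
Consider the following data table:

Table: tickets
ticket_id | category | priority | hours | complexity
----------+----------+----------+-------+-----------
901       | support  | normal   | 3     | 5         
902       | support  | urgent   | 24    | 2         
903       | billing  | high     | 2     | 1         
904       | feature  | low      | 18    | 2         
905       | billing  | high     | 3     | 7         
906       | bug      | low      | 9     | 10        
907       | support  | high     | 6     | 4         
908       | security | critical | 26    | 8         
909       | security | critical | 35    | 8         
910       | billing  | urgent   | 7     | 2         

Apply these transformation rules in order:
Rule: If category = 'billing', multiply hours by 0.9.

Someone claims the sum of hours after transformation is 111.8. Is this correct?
No, the correct result is 131.8.

Step 1: Calculate the correct sum after transformation
Step 2: Apply multiplier 0.9 to records where category = 'billing'
Step 3: Correct result = 131.8
Step 4: Claimed result = 111.8
Step 5: 131.8 ≠ 111.8
Conclusion: The claimed result is incorrect. The correct answer is 131.8.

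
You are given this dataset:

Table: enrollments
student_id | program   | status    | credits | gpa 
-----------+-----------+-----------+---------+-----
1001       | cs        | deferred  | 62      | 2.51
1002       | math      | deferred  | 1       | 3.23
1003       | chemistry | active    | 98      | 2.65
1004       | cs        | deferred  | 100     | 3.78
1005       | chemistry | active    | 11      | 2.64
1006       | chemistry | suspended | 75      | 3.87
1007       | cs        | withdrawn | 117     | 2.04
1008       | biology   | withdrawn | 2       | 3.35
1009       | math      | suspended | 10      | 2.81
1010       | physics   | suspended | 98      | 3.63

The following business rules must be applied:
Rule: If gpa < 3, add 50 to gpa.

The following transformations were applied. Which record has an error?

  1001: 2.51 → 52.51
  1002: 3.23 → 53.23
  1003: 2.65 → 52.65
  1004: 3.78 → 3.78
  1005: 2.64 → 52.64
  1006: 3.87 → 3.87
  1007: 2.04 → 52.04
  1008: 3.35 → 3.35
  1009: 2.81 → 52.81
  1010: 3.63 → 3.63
Record 1002 has an error. The correct transformed value should be 3.23, not 53.23.

Step 1: Check each record against the rule
Step 2: Record 1002 has gpa = 3.23
Step 3: Since 3.23 >= 3, the bonus should not have been applied
Step 4: Correct value = 3.23, but claimed value = 53.23
Conclusion: Record 1002 has the error.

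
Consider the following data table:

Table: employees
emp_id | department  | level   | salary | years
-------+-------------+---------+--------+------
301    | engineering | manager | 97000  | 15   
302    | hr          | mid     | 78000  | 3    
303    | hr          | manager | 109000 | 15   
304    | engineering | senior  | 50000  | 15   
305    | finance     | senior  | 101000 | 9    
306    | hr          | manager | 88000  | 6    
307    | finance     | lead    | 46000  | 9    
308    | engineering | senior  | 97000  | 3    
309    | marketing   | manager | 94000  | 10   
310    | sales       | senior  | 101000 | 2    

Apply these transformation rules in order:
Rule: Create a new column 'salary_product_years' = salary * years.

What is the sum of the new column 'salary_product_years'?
7358000

Step 1: For each record, compute salary * years
Example calculations:
  97000 * 15 = 1455000
  78000 * 3 = 234000
  109000 * 15 = 1635000
  ...
Step 2: Sum all derived values
Step 3: Total = 7358000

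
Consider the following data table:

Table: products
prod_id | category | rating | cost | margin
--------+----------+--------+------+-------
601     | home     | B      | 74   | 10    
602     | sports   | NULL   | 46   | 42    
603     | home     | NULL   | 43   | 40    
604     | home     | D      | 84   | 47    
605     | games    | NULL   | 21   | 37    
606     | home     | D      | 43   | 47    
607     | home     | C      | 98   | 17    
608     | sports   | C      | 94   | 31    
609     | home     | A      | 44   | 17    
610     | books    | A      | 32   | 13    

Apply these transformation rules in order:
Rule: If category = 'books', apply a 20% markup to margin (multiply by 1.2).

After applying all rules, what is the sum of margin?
303.6

Step 1: Records with category = 'books' have total margin = 13
Step 2: Apply multiplier: 13 × 1.2 = 15.6
Step 3: Other records total: 288
Step 4: Final sum = 15.6 + 288 = 303.6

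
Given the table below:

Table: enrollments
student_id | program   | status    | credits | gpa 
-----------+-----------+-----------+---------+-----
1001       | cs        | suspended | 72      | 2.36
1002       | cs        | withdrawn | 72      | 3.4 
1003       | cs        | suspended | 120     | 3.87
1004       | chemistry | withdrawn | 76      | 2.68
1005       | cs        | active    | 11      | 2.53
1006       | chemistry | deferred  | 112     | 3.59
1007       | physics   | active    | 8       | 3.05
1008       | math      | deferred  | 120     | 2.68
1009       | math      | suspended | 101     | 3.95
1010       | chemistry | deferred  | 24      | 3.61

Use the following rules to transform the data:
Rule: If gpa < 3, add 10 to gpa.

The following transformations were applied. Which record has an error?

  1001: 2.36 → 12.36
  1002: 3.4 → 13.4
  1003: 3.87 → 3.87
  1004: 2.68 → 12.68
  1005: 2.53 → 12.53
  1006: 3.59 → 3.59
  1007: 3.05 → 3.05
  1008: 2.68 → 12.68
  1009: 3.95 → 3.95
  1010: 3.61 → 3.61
Record 1002 has an error. The correct transformed value should be 3.4, not 13.4.

Step 1: Check each record against the rule
Step 2: Record 1002 has gpa = 3.4
Step 3: Since 3.4 >= 3, the bonus should not have been applied
Step 4: Correct value = 3.4, but claimed value = 13.4
Conclusion: Record 1002 has the error.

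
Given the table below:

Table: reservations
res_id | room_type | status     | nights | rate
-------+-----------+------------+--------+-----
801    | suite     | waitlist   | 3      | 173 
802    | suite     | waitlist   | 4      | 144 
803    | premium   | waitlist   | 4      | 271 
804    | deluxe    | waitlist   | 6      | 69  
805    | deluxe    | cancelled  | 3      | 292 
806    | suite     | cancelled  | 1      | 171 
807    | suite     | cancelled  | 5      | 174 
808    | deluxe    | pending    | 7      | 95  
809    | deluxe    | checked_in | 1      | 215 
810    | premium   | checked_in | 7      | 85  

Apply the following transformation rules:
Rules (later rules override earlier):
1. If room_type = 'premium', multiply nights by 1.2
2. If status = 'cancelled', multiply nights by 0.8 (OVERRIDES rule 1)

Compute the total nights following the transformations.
41.4

Step 1: Rule 2 takes priority for records with status = 'cancelled'
  - 3 records: 9 × 0.8 = 7.2
Step 2: Rule 1 applies to remaining records with room_type = 'premium'
  - 2 records: 11 × 1.2 = 13.2
Step 3: Other records unchanged: 21
Step 4: Final sum = 7.2 + 13.2 + 21 = 41.4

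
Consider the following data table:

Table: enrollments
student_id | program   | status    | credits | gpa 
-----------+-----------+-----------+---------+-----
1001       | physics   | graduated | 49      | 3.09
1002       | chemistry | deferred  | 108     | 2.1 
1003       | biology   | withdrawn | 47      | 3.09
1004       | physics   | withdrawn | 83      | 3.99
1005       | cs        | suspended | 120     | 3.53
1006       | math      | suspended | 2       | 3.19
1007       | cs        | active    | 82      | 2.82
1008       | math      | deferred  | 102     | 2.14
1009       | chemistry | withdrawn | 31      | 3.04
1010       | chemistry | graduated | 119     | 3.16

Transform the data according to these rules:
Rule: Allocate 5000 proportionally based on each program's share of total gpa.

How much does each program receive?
biology: 512.44, chemistry: 1376.45, cs: 1053.07, math: 883.91, physics: 1174.13

Step 1: Calculate total gpa = 30.15
Step 2: Calculate each program's proportion:
  biology: 3.09/30.15 = 10.25% → 512.44
  chemistry: 8.3/30.15 = 27.53% → 1376.45
  cs: 6.35/30.15 = 21.06% → 1053.07
  math: 5.33/30.15 = 17.68% → 883.91
  physics: 7.08/30.15 = 23.48% → 1174.13
Step 3: Verify: sum of allocations ≈ 5000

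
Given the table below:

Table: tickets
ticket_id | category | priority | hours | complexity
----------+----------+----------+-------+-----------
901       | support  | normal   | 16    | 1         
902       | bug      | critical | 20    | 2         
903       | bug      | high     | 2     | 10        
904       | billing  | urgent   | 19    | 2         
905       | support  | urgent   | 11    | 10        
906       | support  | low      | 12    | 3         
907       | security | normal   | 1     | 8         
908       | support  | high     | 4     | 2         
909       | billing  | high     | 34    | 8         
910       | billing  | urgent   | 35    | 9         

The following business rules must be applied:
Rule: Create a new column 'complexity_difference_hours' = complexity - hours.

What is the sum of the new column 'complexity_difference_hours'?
-99

Step 1: For each record, compute complexity - hours
Example calculations:
  1 - 16 = -15
  2 - 20 = -18
  10 - 2 = 8
  ...
Step 2: Sum all derived values
Step 3: Total = -99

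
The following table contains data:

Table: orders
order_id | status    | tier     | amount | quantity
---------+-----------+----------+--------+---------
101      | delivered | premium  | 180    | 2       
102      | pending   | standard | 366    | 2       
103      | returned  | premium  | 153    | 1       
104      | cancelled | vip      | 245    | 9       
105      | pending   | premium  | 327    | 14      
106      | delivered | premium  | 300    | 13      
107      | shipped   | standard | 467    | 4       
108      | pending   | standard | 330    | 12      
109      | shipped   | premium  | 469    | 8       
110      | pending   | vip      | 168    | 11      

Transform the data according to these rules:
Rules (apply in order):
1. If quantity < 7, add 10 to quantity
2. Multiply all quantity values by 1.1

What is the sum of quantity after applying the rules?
127.6

Step 1: Apply Rule 1 - Add 10 to records with quantity < 7
  - 4 records affected: 9 + (4 × 10) = 49
  - Unaffected records: 67
  - Sum after Rule 1: 116
Step 2: Apply Rule 2 - Multiply all by 1.1
  - 116 × 1.1 = 127.6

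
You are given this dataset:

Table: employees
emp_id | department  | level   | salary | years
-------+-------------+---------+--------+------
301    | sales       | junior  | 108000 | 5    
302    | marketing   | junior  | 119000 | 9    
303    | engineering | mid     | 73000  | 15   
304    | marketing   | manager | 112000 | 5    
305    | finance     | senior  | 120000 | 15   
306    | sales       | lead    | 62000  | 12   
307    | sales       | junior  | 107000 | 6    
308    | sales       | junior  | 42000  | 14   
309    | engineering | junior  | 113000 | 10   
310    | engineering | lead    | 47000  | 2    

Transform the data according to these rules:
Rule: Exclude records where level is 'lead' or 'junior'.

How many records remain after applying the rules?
3

Step 1: Count records to exclude
  - 2 (lead) + 5 (junior) = 7 records
Step 2: Total records: 10
Step 3: Remaining = 10 - 7 = 3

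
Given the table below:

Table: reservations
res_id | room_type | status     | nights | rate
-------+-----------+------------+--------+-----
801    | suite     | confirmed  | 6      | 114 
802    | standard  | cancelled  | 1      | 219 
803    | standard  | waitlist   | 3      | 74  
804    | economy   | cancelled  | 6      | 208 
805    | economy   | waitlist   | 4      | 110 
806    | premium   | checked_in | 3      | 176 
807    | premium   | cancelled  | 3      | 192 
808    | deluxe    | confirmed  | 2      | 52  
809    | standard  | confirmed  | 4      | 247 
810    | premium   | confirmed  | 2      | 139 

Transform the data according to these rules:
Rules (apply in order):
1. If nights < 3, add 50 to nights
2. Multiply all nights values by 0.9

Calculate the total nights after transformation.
165.6

Step 1: Apply Rule 1 - Add 50 to records with nights < 3
  - 3 records affected: 5 + (3 × 50) = 155
  - Unaffected records: 29
  - Sum after Rule 1: 184
Step 2: Apply Rule 2 - Multiply all by 0.9
  - 184 × 0.9 = 165.6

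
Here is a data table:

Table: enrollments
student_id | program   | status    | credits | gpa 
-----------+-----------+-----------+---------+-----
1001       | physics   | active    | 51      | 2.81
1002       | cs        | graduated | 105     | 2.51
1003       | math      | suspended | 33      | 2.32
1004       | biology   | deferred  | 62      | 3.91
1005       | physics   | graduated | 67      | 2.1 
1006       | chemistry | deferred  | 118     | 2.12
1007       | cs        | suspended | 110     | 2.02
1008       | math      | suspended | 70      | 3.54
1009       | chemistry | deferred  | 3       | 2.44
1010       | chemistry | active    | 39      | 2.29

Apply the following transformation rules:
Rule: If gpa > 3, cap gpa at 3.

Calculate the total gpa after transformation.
24.61

Step 1: 2 records have gpa > 3
Step 2: These records originally summed to 7.45
Step 3: After capping: 2 × 3 = 6
Step 4: Unaffected records sum: 18.61
Step 5: Final sum = 6 + 18.61 = 24.61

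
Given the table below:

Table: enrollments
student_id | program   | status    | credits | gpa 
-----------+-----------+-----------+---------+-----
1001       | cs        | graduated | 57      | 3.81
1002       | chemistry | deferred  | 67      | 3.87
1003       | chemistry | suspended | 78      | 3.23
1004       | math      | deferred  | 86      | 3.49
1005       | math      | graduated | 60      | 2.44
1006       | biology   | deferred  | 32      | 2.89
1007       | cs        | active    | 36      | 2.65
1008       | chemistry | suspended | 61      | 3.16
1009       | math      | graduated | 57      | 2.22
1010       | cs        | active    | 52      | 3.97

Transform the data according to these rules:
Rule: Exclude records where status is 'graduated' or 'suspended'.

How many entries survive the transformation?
5

Step 1: Count records to exclude
  - 3 (graduated) + 2 (suspended) = 5 records
Step 2: Total records: 10
Step 3: Remaining = 10 - 5 = 5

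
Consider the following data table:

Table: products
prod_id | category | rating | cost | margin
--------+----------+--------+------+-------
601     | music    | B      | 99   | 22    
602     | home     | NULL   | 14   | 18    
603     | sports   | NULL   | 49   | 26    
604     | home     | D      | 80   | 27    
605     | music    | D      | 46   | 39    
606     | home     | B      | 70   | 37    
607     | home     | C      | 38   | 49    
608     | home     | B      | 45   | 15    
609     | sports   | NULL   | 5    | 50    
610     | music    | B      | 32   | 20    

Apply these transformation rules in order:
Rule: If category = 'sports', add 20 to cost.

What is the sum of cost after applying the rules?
518

Step 1: Count records where category = 'sports': 2
Step 2: Total bonus added: 2 × 20 = 40
Step 3: Original sum of cost: 478
Step 4: Final sum = 478 + 40 = 518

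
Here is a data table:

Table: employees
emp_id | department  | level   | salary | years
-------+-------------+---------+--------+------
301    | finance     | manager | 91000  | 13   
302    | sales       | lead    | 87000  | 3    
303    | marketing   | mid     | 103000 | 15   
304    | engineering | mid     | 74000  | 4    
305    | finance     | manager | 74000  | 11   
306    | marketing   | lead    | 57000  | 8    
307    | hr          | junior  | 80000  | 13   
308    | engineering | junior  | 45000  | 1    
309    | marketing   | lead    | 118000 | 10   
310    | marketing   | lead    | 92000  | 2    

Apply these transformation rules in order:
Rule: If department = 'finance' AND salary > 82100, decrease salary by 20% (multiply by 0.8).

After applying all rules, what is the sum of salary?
802800.0

Step 1: Find records where department = 'finance' AND salary > 82100
Step 2: 1 records match, summing to 91000
Step 3: After multiplier: 91000 × 0.8 = 72800.0
Step 4: Unaffected records sum: 730000
Step 5: Final sum = 72800.0 + 730000 = 802800.0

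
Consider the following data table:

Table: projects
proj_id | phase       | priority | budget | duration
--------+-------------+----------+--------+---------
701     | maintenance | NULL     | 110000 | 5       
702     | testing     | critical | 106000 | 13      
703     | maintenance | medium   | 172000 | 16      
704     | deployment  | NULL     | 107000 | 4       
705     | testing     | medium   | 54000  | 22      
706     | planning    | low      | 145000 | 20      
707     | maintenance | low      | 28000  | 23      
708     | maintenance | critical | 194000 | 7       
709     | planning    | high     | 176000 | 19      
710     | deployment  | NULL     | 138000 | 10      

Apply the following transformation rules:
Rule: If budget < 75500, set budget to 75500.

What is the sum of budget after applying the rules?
1299000

Step 1: 2 records have budget < 75500
Step 2: These records originally summed to 82000
Step 3: After setting to minimum: 2 × 75500 = 151000
Step 4: Unaffected records sum: 1148000
Step 5: Final sum = 151000 + 1148000 = 1299000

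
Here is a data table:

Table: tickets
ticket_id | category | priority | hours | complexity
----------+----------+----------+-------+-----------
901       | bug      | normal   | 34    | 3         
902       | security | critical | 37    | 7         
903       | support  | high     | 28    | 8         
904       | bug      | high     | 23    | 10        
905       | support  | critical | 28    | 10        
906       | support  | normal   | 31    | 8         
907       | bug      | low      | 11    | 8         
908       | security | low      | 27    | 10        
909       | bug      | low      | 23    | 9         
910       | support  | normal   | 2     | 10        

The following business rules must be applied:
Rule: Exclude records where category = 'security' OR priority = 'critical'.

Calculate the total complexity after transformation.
56

Step 1: Find records where category = 'security' OR priority = 'critical'
Step 2: 3 records match, summing to 27
Step 3: Original sum: 83
Step 4: Remaining sum = 83 - 27 = 56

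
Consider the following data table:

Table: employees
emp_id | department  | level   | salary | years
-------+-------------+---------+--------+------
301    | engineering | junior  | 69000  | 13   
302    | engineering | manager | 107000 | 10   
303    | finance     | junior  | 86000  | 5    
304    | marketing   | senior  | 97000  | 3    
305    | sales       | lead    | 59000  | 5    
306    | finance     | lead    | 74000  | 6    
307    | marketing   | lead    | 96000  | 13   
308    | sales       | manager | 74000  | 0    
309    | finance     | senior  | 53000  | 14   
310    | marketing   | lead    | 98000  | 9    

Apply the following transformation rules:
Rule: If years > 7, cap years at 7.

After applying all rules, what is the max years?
7

Step 1: Original maximum years = 14
Step 2: Apply cap at 7
Step 3: 5 records had years > 7 and were capped
Step 4: Maximum after transformation = 7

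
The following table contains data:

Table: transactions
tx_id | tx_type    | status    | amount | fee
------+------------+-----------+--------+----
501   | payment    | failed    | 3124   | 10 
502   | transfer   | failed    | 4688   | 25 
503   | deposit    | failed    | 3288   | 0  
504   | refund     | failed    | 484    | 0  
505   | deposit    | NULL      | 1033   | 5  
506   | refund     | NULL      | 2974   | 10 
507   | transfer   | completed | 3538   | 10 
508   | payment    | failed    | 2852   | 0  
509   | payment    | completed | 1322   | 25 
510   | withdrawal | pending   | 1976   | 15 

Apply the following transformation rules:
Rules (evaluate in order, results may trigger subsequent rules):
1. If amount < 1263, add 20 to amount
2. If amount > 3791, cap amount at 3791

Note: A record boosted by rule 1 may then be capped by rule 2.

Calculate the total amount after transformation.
24422

Step 1: Apply rule 1 to records with amount < 1263
  - 2 records get bonus of 20
  - Of these, 0 records then exceed 3791 and get capped
Step 2: Apply rule 2 to records with amount > 3791
  - 1 records (original) are capped
Step 3: Calculate final sum = 24422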